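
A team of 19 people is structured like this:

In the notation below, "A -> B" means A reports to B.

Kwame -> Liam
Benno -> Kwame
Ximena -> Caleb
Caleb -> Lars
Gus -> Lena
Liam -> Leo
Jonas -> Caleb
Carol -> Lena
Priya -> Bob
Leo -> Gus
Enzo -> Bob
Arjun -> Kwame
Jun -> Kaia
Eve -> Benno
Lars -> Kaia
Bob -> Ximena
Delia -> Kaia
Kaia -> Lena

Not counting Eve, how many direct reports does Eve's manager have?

Eve reports to Benno, and Benno has no other direct reports. Eve has 0 peers.

0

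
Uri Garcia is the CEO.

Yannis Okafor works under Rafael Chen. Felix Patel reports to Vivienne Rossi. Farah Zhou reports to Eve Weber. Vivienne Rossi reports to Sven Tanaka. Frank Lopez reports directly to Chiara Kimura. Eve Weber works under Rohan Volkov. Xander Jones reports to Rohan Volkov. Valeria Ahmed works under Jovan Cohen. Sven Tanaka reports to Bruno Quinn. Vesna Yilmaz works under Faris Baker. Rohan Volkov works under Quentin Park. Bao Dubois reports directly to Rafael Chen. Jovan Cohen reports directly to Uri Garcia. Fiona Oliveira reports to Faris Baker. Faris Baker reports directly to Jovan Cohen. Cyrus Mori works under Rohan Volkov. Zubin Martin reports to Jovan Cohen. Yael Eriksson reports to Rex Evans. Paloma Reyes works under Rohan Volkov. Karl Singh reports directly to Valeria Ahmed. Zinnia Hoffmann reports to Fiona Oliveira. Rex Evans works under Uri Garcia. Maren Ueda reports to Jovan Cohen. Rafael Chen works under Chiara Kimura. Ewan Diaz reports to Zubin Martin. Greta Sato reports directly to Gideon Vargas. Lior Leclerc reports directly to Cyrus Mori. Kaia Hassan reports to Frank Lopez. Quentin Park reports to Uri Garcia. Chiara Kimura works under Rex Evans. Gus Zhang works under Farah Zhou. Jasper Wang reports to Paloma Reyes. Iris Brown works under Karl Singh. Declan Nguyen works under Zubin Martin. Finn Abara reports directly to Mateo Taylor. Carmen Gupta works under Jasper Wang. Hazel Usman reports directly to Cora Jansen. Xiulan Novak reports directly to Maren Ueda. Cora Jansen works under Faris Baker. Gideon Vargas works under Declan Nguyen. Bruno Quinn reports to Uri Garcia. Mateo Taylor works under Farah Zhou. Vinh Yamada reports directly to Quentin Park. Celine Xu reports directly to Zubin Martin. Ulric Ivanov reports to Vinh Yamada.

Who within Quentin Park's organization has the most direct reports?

Direct-report counts within Quentin Park's organization: Quentin Park has 2; Vinh Yamada has 1; Rohan Volkov has 4; Eve Weber has 1; Farah Zhou has 2; Mateo Taylor has 1; Paloma Reyes has 1; Jasper Wang has 1; Cyrus Mori has 1. The largest is 4, held by Rohan Volkov.

Rohan Volkov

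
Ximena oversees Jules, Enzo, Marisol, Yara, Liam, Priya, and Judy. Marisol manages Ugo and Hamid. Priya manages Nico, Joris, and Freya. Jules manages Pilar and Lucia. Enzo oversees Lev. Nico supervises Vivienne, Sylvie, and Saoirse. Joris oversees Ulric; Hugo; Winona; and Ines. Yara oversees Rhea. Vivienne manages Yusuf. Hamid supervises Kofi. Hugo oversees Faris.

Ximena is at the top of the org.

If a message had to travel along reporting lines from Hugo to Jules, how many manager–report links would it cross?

4

Hugo is 3 levels below Ximena, and Jules is 1 level below Ximena (their lowest common manager). The shortest path runs up from Hugo to Ximena and back down to Jules: 3 + 1 = 4 links.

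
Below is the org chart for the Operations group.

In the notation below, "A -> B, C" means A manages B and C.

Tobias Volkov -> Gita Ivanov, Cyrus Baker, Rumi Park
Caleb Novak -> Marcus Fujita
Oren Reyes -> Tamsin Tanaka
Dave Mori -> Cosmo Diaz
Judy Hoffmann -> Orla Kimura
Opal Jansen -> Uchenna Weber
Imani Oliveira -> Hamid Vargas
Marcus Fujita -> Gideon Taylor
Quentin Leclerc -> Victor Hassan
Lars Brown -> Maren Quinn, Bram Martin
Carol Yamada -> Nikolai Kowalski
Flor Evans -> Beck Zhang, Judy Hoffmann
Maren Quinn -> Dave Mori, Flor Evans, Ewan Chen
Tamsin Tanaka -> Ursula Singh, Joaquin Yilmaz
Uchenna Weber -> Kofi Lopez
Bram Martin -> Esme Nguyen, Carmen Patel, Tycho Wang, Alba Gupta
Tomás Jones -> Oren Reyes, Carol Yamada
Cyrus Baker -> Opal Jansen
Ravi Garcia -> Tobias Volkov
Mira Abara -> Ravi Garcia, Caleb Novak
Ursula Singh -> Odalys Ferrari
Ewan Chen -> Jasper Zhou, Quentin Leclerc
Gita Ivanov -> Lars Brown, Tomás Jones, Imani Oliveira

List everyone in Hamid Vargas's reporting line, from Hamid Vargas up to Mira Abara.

Hamid Vargas reports to Imani Oliveira. Imani Oliveira reports to Gita Ivanov. Gita Ivanov reports to Tobias Volkov. Tobias Volkov reports to Ravi Garcia. Ravi Garcia reports to Mira Abara. Mira Abara is at the top.

Hamid Vargas -> Imani Oliveira -> Gita Ivanov -> Tobias Volkov -> Ravi Garcia -> Mira Abara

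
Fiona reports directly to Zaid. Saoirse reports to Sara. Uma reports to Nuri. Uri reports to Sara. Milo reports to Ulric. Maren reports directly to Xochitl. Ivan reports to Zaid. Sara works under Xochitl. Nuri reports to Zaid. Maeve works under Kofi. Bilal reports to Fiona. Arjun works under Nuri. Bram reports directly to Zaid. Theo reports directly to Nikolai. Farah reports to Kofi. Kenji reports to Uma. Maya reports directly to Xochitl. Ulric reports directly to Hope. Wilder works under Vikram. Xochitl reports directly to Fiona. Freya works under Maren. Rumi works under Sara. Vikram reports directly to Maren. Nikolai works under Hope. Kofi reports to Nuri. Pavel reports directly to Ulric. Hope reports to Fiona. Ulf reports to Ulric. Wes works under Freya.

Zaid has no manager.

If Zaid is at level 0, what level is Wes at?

Chain from Wes up to Zaid: Wes → Freya → Maren → Xochitl → Fiona → Zaid. That is 5 steps up, so Wes is 5 levels below Zaid.

5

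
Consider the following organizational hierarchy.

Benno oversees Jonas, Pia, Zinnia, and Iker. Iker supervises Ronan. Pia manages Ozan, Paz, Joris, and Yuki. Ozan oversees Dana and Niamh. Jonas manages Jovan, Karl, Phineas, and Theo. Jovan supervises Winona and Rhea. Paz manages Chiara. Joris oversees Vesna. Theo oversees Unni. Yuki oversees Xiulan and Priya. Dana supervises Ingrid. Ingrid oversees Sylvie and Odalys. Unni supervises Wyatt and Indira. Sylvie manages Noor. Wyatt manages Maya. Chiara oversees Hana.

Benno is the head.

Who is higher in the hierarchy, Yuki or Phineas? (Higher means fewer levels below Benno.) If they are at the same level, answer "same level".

same level

Both Yuki and Phineas are 2 levels below Benno.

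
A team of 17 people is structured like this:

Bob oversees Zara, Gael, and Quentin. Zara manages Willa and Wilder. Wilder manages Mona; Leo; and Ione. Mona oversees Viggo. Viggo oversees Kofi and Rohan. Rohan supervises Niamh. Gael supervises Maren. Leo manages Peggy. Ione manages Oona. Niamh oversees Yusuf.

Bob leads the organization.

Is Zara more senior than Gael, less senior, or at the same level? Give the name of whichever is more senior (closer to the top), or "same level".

Both Zara and Gael are 1 level below Bob.

same level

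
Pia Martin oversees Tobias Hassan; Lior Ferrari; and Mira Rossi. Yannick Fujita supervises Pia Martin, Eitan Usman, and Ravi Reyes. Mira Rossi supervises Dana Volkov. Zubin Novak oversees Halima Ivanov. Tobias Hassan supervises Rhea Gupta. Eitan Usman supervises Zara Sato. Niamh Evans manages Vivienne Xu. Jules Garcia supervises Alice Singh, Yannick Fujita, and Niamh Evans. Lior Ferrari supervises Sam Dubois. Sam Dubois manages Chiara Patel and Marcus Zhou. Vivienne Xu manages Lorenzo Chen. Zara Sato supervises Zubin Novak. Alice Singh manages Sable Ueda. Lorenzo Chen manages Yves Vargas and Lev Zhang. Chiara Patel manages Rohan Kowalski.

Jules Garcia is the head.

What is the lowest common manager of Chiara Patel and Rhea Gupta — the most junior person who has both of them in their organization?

Pia Martin

Chiara Patel's chain of managers is Sam Dubois, Lior Ferrari, Pia Martin, Yannick Fujita, Jules Garcia. Rhea Gupta's chain of managers is Tobias Hassan, Pia Martin, Yannick Fujita, Jules Garcia. The first manager that appears in both chains is Pia Martin.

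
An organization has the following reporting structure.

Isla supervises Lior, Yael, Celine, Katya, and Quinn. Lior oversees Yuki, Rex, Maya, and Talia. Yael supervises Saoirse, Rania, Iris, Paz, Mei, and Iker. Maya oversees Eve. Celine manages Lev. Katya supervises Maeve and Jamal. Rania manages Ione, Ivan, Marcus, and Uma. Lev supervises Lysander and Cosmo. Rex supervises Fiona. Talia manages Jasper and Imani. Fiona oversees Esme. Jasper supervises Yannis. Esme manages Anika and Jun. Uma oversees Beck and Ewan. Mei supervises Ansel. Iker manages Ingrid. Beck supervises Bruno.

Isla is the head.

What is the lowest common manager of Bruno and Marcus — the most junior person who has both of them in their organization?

Rania

Bruno's chain of managers is Beck, Uma, Rania, Yael, Isla. Marcus's chain of managers is Rania, Yael, Isla. The first manager that appears in both chains is Rania.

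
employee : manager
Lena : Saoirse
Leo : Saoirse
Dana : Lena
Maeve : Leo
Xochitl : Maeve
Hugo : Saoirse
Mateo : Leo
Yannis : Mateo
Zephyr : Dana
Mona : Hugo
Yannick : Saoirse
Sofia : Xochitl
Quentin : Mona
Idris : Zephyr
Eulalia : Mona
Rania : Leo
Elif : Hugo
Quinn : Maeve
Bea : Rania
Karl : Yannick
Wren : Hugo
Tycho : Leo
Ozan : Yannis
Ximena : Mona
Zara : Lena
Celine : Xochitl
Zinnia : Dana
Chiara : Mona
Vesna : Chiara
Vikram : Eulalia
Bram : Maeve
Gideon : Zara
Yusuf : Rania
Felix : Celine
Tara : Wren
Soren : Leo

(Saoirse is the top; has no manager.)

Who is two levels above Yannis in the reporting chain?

Yannis reports to Mateo, and Mateo reports to Leo. So Yannis's skip-level manager is Leo.

Leo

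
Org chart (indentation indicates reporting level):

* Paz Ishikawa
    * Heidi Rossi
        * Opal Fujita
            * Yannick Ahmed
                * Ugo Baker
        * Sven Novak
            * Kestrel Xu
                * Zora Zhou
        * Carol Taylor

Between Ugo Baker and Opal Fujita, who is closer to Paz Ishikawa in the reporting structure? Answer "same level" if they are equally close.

Opal Fujita

Ugo Baker is 4 levels below Paz Ishikawa; Opal Fujita is 2. Opal Fujita is higher.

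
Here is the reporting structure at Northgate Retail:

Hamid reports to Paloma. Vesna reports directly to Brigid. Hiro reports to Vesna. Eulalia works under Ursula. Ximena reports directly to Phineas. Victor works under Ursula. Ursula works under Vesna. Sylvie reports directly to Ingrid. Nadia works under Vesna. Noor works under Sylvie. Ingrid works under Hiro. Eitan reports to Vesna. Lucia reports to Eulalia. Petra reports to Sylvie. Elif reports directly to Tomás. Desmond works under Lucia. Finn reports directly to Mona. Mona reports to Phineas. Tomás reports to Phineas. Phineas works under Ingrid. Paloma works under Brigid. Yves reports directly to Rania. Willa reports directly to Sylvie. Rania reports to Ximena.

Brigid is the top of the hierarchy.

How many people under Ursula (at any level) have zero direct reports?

The people in Ursula's organization with no one reporting to them are Victor, Desmond. That is 2.

2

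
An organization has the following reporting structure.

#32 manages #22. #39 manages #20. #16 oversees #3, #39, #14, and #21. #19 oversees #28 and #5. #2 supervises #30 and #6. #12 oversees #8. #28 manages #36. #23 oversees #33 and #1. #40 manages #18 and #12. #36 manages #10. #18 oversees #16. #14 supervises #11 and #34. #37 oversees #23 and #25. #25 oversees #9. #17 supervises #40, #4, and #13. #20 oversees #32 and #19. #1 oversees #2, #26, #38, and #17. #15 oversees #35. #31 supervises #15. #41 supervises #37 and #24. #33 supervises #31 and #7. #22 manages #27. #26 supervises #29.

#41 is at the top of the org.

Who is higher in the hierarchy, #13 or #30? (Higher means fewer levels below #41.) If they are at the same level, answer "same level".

same level

Both #13 and #30 are 5 levels below #41.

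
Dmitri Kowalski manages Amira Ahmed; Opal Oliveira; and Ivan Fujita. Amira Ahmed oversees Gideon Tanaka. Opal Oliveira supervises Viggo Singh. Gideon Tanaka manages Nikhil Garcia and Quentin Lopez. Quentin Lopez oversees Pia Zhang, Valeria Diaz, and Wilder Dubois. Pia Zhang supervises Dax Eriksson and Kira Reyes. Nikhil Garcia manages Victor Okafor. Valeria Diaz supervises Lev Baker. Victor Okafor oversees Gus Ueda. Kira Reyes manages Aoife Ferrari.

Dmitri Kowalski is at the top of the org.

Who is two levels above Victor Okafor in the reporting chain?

Victor Okafor reports to Nikhil Garcia, and Nikhil Garcia reports to Gideon Tanaka. So Victor Okafor's skip-level manager is Gideon Tanaka.

Gideon Tanaka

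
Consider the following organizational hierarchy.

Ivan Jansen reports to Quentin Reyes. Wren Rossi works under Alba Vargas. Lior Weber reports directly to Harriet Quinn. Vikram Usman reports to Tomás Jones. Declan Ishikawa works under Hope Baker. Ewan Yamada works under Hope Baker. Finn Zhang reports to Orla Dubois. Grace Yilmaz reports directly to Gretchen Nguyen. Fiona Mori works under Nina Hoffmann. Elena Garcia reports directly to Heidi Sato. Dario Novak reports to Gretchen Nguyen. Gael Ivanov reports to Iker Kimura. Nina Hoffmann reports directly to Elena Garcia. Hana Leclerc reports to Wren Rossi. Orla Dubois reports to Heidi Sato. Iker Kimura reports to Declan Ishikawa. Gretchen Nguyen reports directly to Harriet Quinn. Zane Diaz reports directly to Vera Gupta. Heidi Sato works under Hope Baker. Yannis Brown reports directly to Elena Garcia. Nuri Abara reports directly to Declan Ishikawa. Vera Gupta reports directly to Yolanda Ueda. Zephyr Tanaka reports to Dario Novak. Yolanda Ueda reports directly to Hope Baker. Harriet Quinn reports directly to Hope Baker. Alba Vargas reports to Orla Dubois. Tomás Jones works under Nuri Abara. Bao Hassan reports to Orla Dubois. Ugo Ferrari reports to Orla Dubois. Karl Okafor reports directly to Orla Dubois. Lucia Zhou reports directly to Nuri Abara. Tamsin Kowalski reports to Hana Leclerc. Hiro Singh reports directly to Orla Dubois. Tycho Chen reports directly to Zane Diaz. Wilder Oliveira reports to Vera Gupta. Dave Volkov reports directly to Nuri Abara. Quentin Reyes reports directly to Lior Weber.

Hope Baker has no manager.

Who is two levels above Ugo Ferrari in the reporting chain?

Heidi Sato

Ugo Ferrari reports to Orla Dubois, and Orla Dubois reports to Heidi Sato. So Ugo Ferrari's skip-level manager is Heidi Sato.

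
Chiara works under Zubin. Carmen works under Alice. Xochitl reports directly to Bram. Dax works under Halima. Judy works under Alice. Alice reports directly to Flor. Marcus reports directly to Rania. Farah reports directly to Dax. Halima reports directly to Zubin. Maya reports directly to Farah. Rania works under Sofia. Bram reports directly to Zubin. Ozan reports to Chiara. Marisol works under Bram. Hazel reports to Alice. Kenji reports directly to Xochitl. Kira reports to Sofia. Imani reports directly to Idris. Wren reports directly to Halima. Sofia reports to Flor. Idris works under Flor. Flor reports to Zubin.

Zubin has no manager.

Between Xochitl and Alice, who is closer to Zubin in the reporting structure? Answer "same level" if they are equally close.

Both Xochitl and Alice are 2 levels below Zubin.

same level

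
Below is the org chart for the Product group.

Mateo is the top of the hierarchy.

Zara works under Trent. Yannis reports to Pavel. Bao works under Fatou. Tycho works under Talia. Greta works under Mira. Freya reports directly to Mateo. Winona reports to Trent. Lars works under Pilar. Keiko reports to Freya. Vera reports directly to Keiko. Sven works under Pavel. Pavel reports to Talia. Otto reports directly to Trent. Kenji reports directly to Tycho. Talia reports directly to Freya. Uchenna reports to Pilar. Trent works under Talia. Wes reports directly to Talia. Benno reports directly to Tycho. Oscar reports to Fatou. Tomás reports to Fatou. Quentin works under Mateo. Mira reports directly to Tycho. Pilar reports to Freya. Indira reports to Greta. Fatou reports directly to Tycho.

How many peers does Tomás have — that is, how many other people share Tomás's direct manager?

2

Tomás reports to Fatou. Fatou's other direct reports are Bao, Oscar — 2 peers.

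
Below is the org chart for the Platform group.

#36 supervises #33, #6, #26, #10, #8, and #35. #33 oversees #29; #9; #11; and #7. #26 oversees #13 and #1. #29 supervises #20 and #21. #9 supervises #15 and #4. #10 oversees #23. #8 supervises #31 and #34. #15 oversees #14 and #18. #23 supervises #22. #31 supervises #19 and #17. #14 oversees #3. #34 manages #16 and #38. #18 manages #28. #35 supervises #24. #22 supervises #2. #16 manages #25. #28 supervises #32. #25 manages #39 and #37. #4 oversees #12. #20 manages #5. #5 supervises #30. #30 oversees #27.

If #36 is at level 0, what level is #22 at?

Chain from #22 up to #36: #22 → #23 → #10 → #36. That is 3 steps up, so #22 is 3 levels below #36.

3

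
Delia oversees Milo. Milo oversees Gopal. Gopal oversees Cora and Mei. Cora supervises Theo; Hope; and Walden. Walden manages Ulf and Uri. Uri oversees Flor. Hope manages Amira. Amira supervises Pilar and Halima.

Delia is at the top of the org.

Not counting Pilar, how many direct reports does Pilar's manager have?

Pilar reports to Amira. Amira's other direct reports are Halima — 1 peer.

1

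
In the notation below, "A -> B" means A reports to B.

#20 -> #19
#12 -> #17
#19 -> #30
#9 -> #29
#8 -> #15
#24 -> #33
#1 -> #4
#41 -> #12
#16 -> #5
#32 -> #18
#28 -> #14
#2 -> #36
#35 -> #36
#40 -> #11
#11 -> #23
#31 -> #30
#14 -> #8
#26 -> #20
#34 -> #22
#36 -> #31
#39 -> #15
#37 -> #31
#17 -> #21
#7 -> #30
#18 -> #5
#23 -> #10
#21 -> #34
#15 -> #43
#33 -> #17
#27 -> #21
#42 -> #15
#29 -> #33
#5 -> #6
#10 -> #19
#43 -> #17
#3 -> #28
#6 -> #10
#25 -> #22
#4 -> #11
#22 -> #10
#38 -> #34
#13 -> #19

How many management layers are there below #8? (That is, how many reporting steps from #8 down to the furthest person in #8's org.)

The longest chain under #8 runs #8 → #14 → #28 → #3, which is 3 levels below #8.

3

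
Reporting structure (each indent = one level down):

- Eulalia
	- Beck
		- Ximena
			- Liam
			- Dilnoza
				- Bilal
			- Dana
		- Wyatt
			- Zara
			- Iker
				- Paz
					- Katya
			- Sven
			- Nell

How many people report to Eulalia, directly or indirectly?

Eulalia directly manages Beck. Under Beck: Wyatt, Nell, Sven, Iker, Paz, Katya, Zara, Ximena, Dana, Dilnoza, Bilal, Liam (12). That's 13 in total.

13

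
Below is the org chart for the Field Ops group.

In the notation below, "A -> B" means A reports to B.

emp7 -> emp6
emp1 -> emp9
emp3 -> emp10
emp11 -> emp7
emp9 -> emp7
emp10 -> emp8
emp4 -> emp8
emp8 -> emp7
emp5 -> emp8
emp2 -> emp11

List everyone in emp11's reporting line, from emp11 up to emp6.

emp11 reports to emp7. emp7 reports to emp6. emp6 is at the top.

emp11 -> emp7 -> emp6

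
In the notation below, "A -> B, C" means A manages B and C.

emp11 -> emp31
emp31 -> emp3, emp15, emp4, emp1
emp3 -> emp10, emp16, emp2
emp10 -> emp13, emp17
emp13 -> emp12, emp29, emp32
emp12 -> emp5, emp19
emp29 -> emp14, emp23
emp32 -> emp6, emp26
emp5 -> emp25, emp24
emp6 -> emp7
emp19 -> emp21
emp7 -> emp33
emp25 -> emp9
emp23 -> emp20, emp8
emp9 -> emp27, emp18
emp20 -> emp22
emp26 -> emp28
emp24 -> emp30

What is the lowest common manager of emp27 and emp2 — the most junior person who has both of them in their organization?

emp27's chain of managers is emp9, emp25, emp5, emp12, emp13, emp10, emp3, emp31, emp11. emp2's chain of managers is emp3, emp31, emp11. The first manager that appears in both chains is emp3.

emp3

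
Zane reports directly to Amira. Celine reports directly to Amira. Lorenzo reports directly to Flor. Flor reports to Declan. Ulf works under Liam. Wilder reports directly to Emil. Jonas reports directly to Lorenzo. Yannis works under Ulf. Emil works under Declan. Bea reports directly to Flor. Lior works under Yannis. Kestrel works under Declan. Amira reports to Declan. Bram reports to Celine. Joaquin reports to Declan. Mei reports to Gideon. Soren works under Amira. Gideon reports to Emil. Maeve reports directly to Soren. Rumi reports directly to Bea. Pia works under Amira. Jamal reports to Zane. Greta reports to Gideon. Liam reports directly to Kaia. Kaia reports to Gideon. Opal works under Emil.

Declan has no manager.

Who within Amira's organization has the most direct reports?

Amira

Direct-report counts within Amira's organization: Amira has 4; Zane has 1; Celine has 1; Soren has 1. The largest is 4, held by Amira.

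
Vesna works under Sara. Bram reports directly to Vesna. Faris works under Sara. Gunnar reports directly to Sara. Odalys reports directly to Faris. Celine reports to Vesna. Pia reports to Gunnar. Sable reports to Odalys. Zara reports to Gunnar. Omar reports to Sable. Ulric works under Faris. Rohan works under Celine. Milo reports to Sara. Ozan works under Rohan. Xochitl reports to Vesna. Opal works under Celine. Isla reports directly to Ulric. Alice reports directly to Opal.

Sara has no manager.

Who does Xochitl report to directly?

Xochitl reports directly to Vesna.

Vesna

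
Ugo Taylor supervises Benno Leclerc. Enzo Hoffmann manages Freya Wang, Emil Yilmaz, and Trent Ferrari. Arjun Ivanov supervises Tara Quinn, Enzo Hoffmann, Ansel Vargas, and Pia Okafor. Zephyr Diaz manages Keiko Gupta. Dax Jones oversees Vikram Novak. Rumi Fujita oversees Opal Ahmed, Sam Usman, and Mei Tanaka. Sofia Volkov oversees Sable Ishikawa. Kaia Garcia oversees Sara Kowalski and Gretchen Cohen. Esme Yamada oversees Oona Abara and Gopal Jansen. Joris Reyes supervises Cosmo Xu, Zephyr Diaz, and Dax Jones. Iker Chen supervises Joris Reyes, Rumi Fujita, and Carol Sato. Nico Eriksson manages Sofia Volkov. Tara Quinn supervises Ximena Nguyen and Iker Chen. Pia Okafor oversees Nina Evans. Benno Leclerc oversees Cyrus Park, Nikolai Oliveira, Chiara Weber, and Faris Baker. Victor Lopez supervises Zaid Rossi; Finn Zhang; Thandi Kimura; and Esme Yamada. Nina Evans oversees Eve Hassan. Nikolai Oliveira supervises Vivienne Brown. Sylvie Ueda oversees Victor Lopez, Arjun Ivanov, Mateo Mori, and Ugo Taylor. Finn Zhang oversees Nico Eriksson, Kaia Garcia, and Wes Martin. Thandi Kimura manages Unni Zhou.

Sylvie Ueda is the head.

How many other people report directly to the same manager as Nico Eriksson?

2

Nico Eriksson reports to Finn Zhang. Finn Zhang's other direct reports are Kaia Garcia, Wes Martin — 2 peers.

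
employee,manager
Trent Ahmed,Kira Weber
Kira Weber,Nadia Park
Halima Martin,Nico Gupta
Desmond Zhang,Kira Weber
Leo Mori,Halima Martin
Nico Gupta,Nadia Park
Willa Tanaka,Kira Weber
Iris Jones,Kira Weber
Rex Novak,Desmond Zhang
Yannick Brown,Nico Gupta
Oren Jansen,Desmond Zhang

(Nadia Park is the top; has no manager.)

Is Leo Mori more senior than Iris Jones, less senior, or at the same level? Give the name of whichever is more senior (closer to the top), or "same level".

Leo Mori is 3 levels below Nadia Park; Iris Jones is 2. Iris Jones is higher.

Iris Jones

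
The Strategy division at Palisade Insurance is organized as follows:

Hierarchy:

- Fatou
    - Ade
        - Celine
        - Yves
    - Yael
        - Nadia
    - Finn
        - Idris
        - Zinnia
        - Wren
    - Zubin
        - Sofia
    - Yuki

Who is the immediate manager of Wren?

Wren reports directly to Finn.

Finn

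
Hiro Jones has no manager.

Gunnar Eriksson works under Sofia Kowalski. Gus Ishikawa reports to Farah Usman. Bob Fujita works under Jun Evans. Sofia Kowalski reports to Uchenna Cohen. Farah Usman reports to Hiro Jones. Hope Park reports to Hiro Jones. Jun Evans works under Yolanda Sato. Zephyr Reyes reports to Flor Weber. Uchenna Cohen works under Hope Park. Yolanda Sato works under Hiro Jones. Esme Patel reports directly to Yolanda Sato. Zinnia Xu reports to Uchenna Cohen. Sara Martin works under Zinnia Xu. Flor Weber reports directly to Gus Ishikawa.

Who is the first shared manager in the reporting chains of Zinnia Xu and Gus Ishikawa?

Hiro Jones

Zinnia Xu's chain of managers is Uchenna Cohen, Hope Park, Hiro Jones. Gus Ishikawa's chain of managers is Farah Usman, Hiro Jones. The first manager that appears in both chains is Hiro Jones.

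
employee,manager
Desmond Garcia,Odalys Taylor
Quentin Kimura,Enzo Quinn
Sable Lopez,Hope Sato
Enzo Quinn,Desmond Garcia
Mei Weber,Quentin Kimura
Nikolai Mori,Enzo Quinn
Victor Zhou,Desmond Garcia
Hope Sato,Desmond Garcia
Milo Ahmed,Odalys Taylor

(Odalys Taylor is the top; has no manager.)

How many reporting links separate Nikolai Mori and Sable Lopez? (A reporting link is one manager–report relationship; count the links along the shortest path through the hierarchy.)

4

Nikolai Mori is 2 levels below Desmond Garcia, and Sable Lopez is 2 levels below Desmond Garcia (their lowest common manager). The shortest path runs up from Nikolai Mori to Desmond Garcia and back down to Sable Lopez: 2 + 2 = 4 links.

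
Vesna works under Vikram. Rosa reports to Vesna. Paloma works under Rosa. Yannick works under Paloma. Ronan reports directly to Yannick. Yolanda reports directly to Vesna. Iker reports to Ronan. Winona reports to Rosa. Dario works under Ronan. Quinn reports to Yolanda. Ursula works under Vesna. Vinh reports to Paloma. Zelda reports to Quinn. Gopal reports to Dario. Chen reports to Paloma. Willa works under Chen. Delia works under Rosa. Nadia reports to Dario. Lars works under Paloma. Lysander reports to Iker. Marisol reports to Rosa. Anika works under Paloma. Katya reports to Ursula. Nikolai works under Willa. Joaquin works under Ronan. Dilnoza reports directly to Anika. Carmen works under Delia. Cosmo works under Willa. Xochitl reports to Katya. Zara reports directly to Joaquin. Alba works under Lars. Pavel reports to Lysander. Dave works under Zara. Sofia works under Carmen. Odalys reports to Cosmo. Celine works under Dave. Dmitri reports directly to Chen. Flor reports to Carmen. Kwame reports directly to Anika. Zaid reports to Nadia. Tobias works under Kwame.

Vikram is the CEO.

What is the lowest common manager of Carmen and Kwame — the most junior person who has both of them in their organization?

Rosa

Carmen's chain of managers is Delia, Rosa, Vesna, Vikram. Kwame's chain of managers is Anika, Paloma, Rosa, Vesna, Vikram. The first manager that appears in both chains is Rosa.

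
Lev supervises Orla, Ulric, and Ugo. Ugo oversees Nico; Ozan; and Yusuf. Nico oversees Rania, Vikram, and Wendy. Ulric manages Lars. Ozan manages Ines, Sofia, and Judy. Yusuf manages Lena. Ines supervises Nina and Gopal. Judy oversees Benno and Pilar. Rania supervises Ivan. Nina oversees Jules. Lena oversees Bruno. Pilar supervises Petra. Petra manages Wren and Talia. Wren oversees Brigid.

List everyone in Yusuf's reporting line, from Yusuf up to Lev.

Yusuf -> Ugo -> Lev

Yusuf reports to Ugo. Ugo reports to Lev. Lev is at the top.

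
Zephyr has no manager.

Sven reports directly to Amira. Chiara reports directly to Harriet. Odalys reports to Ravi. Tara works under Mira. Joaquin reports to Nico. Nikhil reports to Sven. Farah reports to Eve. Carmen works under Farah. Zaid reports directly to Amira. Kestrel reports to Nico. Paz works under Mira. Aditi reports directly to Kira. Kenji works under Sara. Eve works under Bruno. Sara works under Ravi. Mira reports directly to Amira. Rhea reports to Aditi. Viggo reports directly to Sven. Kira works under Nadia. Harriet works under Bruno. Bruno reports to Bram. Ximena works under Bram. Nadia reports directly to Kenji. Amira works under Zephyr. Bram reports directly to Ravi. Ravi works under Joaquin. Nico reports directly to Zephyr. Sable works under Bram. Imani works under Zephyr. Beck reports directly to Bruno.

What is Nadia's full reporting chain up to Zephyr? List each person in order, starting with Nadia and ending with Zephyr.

Nadia reports to Kenji. Kenji reports to Sara. Sara reports to Ravi. Ravi reports to Joaquin. Joaquin reports to Nico. Nico reports to Zephyr. Zephyr is at the top.

Nadia -> Kenji -> Sara -> Ravi -> Joaquin -> Nico -> Zephyr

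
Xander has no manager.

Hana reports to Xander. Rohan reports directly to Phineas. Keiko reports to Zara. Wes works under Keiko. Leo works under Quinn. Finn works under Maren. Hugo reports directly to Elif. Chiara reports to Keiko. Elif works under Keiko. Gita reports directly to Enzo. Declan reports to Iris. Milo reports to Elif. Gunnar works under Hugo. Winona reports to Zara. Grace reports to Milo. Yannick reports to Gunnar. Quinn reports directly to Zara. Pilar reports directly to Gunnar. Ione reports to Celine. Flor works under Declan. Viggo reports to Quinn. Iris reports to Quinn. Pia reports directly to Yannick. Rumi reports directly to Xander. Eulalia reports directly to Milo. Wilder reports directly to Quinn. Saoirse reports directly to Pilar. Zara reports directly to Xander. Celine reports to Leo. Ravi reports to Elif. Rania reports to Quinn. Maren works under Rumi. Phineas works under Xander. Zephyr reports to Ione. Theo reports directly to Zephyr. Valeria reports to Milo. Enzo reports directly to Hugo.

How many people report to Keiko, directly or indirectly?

16

Keiko directly manages Elif, Wes, Chiara. Under Elif: Ravi, Hugo, Enzo, Gita, Gunnar, Pilar, Saoirse, Yannick, Pia, Milo, Eulalia, Grace, Valeria (13). Wes has no reports. Chiara has no reports. So Keiko's organization is 3 direct reports plus everyone under them: 14 + 1 + 1 = 16.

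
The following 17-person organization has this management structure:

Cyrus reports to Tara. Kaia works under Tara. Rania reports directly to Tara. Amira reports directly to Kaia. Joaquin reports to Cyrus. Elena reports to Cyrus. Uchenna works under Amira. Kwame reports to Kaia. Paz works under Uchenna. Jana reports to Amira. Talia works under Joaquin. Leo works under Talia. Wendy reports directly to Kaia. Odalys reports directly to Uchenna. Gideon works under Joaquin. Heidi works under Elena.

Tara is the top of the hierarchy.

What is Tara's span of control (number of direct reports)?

3

Tara directly manages Cyrus, Kaia, Rania. That is 3 direct reports.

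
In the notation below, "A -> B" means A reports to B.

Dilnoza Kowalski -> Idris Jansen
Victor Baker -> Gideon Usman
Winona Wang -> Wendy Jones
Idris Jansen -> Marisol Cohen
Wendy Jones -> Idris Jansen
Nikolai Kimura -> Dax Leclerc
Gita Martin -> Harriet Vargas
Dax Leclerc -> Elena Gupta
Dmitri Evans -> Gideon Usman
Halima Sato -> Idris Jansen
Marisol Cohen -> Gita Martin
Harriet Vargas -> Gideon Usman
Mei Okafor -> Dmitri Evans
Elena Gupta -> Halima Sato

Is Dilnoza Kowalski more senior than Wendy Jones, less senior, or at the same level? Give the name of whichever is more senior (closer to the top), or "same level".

same level

Both Dilnoza Kowalski and Wendy Jones are 5 levels below Gideon Usman.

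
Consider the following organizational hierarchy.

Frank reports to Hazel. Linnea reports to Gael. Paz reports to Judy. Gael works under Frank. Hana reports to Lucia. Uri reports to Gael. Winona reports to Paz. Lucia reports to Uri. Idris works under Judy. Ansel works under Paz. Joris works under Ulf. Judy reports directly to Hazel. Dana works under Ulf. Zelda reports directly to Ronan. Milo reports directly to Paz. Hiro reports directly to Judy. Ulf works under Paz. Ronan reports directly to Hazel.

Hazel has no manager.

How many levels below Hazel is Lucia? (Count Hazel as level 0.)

Chain from Lucia up to Hazel: Lucia → Uri → Gael → Frank → Hazel. That is 4 steps up, so Lucia is 4 levels below Hazel.

4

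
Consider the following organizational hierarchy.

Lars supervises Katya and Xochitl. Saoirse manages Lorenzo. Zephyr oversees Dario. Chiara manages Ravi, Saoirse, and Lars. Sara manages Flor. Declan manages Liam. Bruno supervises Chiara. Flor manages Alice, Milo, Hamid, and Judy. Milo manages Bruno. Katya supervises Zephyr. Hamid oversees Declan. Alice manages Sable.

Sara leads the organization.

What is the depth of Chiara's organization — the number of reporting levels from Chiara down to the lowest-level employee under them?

The longest chain under Chiara runs Chiara → Lars → Katya → Zephyr → Dario, which is 4 levels below Chiara.

4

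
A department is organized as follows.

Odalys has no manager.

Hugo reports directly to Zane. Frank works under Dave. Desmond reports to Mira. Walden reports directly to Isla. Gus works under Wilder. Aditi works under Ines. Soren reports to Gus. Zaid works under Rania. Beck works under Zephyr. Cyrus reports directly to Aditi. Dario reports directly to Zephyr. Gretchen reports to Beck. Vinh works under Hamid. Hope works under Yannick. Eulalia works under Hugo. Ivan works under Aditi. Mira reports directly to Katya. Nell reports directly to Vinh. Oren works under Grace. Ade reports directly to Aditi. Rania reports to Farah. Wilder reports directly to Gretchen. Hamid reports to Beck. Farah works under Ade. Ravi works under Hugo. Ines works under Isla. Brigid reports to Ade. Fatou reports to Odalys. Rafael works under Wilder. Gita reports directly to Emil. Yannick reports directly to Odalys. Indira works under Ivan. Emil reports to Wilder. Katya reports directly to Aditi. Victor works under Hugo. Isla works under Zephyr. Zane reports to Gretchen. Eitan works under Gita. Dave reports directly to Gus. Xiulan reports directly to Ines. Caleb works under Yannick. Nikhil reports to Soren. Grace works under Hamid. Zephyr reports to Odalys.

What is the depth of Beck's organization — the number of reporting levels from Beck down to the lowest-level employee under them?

5

The longest chain under Beck runs Beck → Gretchen → Wilder → Emil → Gita → Eitan, which is 5 levels below Beck.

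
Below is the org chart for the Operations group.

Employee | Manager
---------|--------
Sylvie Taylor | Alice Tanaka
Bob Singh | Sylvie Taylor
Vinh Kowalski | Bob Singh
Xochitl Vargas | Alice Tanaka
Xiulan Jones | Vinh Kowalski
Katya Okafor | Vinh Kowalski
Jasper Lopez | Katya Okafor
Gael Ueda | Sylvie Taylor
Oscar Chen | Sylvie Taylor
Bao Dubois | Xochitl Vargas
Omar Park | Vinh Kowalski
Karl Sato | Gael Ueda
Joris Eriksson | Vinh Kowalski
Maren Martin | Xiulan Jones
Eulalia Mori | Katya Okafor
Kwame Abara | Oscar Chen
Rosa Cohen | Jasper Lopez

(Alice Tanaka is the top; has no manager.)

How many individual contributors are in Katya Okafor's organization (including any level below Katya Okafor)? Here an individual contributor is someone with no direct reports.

The people in Katya Okafor's organization with no one reporting to them are Eulalia Mori, Rosa Cohen. That is 2.

2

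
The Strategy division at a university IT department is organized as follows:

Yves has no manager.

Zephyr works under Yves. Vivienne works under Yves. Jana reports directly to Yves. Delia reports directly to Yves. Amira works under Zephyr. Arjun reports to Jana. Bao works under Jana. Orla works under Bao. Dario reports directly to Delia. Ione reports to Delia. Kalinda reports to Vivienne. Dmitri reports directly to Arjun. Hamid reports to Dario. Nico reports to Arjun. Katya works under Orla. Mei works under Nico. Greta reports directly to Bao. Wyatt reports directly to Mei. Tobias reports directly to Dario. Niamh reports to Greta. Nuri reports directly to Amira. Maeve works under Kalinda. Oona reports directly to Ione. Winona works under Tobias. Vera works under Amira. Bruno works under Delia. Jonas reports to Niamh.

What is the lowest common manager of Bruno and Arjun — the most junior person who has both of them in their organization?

Yves

Bruno's chain of managers is Delia, Yves. Arjun's chain of managers is Jana, Yves. The first manager that appears in both chains is Yves.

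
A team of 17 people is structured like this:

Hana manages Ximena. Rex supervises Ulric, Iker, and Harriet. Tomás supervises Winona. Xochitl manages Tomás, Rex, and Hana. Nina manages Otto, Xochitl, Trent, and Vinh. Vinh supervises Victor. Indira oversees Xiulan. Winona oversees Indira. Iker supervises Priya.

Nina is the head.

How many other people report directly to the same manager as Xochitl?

Xochitl reports to Nina. Nina's other direct reports are Otto, Vinh, Trent — 3 peers.

3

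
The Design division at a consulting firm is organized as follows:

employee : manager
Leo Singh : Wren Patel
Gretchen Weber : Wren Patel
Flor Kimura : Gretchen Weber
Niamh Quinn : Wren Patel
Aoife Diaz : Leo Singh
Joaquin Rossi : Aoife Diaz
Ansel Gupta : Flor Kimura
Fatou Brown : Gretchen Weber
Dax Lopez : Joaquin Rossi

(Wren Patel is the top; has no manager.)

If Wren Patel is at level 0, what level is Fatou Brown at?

2

Chain from Fatou Brown up to Wren Patel: Fatou Brown → Gretchen Weber → Wren Patel. That is 2 steps up, so Fatou Brown is 2 levels below Wren Patel.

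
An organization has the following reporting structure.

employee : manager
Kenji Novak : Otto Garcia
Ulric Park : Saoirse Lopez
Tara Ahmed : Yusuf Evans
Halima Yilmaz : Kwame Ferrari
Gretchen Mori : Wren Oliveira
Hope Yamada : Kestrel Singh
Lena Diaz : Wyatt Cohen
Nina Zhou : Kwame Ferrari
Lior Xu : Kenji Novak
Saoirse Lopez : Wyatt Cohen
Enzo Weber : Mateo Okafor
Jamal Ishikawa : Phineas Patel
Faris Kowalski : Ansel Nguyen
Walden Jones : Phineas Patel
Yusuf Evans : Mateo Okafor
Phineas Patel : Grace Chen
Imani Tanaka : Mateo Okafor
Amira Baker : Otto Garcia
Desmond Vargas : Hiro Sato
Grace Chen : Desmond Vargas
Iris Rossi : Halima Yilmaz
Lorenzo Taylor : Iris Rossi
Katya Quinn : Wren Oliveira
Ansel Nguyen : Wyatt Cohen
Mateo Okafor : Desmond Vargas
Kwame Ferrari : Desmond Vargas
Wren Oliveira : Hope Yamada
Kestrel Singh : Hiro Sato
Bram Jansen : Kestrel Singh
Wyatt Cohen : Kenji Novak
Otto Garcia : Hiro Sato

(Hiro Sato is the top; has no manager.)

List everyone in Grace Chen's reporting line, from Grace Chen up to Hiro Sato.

Grace Chen reports to Desmond Vargas. Desmond Vargas reports to Hiro Sato. Hiro Sato is at the top.

Grace Chen -> Desmond Vargas -> Hiro Sato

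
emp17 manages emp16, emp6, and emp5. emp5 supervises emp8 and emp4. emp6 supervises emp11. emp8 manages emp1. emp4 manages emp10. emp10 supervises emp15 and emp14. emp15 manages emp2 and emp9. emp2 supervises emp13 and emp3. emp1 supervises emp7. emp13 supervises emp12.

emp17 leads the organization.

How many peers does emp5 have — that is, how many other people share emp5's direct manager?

emp5 reports to emp17. emp17's other direct reports are emp6, emp16 — 2 peers.

2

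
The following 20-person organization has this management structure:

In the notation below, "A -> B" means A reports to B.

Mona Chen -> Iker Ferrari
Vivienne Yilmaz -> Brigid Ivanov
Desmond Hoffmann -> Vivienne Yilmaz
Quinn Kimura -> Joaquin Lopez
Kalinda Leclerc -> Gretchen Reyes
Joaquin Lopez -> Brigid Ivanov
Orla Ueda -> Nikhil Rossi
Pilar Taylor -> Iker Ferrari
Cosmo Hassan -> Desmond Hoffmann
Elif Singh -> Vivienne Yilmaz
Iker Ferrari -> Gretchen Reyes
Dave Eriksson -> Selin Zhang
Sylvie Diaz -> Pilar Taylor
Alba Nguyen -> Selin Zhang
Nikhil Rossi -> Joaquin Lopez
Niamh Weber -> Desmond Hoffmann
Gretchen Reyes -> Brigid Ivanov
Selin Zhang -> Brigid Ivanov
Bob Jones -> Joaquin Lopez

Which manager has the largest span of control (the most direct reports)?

Direct-report counts: Brigid Ivanov has 4; Selin Zhang has 2; Joaquin Lopez has 3; Nikhil Rossi has 1; Gretchen Reyes has 2; Iker Ferrari has 2; Pilar Taylor has 1; Vivienne Yilmaz has 2; Desmond Hoffmann has 2. The largest is 4, held by Brigid Ivanov.

Brigid Ivanov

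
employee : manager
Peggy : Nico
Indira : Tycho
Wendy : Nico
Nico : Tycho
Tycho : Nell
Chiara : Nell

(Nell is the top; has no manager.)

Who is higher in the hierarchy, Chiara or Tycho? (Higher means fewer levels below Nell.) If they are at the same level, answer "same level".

same level

Both Chiara and Tycho are 1 level below Nell.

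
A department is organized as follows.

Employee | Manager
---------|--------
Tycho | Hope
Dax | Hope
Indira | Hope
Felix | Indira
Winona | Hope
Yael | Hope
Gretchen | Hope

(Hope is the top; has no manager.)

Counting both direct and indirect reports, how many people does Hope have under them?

Hope directly manages Tycho, Dax, Indira, Winona, Yael, Gretchen. Tycho has no reports. Dax has no reports. Under Indira: Felix (1). Winona has no reports. Yael has no reports. Gretchen has no reports. So Hope's organization is 6 direct reports plus everyone under them: 1 + 1 + 2 + 1 + 1 + 1 = 7.

7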